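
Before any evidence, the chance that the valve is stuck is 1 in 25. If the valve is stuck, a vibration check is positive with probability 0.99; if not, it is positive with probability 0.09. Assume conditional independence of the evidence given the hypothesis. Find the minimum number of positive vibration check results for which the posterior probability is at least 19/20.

3

Prior odds: 0.04 ÷ 0.96 = 1/24.
Likelihood ratio of a positive = 0.99/0.09 = 11.
Target odds: 0.95 ÷ 0.05 = 19.
Require 11ⁿ ≥ 19 ÷ (1/24) = 456.
11² = 121 falls short of 456 but 11³ = 1331 reaches it, so n = 3.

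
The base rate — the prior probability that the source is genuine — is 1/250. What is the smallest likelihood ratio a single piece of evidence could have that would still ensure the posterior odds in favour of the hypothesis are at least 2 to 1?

498

Prior odds = 0.004/0.996 = 1/249.
Target odds = 2.
Required Bayes factor = 2 ÷ (1/249) = 498.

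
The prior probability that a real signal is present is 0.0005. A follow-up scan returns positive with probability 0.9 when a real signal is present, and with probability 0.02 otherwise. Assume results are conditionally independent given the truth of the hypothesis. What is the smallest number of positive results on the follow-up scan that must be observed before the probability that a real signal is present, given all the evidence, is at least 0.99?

4

Prior odds: 0.0005 ÷ 0.9995 = 1/1999.
Likelihood ratio of a positive result = 0.9/0.02 = 45.
Target posterior odds = 0.99/0.01 = 99.
Need (1/1999) × 45ⁿ ≥ 99, i.e. 45ⁿ ≥ 197901.
45³ = 91125 falls short of 197901 but 45⁴ = 4100625 reaches it, so n = 4.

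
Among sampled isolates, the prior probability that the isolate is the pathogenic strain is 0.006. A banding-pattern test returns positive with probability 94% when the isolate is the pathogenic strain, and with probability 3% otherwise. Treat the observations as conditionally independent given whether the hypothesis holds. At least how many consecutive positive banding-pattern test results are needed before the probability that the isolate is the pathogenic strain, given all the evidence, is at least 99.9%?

4

Prior odds = 0.006/0.994 = 3/497.
Likelihood ratio of a positive result = 0.94/0.03 = 94/3.
Target posterior odds = 0.999/0.001 = 999.
Need (3/497) × (94/3)ⁿ ≥ 999, i.e. (94/3)ⁿ ≥ 165501.
(94/3)³ = 830584/27 falls short of 165501 but (94/3)⁴ = 78074896/81 reaches it, so n = 4.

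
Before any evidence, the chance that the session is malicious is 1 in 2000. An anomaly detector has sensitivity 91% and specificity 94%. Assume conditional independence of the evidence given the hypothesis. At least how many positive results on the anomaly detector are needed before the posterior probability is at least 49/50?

Prior odds: 0.0005 ÷ 0.9995 = 1/1999.
False-positive rate = 1 − 0.94 = 0.06; likelihood ratio of a positive = 0.91/0.06 = 91/6.
Target posterior odds = 0.98/0.02 = 49.
Need (1/1999) × (91/6)ⁿ ≥ 49, i.e. (91/6)ⁿ ≥ 97951.
(91/6)⁴ = 68574961/1296 falls short of 97951 but (91/6)⁵ ≈802510 reaches it, so n = 5.

5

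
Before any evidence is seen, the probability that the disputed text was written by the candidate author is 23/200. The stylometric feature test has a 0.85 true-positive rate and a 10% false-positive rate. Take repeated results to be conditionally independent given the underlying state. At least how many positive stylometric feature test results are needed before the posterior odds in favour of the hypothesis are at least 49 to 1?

3

Prior odds: 0.115 ÷ 0.885 = 23/177.
Likelihood ratio of a positive result = 0.85/0.1 = 8.5.
Target odds = 49.
Need (23/177) × 8.5ⁿ ≥ 49, i.e. 8.5ⁿ ≥ 8673/23.
8.5² = 72.25 falls short of 8673/23 but 8.5³ = 614.125 reaches it, so n = 3.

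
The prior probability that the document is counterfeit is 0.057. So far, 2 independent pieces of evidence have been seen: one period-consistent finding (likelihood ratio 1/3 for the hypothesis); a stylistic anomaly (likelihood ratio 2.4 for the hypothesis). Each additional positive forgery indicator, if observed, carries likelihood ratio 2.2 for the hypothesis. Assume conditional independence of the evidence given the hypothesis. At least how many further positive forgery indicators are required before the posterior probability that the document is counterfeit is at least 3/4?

6

Prior odds = 0.057/0.943 = 57/943.
Combined Bayes factor of the evidence already in hand = (1/3) × 2.4 = 0.8.
Odds after that evidence = (57/943) × 0.8 = 228/4715.
Target odds = 0.75/0.25 = 3.
Need 2.2ⁿ ≥ 3 ÷ (228/4715) = 4715/76.
2.2⁵ = 51.53632 falls short of 4715/76 but 2.2⁶ = 1771561/15625 reaches it, so n = 6.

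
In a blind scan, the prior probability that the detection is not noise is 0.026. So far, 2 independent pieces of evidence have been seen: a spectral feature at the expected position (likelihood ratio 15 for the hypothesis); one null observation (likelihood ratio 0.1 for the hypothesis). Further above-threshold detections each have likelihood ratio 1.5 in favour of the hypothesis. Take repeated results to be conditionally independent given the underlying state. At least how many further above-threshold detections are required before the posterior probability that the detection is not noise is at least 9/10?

14

Prior odds = 0.026/0.974 = 13/487.
Combined Bayes factor of the evidence already in hand = 15 × 0.1 = 1.5.
Odds after that evidence = (13/487) × 1.5 = 39/974.
Target odds = 0.9/0.1 = 9.
Need 1.5ⁿ ≥ 9 ÷ (39/974) = 2922/13.
1.5¹³ = 1594323/8192 falls short of 2922/13 but 1.5¹⁴ = 4782969/16384 reaches it, so n = 14.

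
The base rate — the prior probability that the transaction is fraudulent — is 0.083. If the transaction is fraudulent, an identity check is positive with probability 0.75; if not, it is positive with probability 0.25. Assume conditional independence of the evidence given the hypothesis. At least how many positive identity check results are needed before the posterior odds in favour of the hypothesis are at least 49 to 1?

Prior odds = 0.083/0.917 = 83/917.
Likelihood ratio of a positive = 0.75/0.25 = 3.
Target odds = 49.
Require 3ⁿ ≥ 49 ÷ (83/917) = 44933/83.
3⁵ = 243 falls short of 44933/83 but 3⁶ = 729 reaches it, so n = 6.

6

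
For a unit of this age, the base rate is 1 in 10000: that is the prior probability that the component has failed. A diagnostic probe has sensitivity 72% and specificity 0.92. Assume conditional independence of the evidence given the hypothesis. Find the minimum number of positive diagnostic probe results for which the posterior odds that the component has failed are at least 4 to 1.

Prior odds: 0.0001 ÷ 0.9999 = 1/9999.
False-positive rate = 1 − 0.92 = 0.08; likelihood ratio of a positive = 0.72/0.08 = 9.
Target odds = 4.
Need (1/9999) × 9ⁿ ≥ 4, i.e. 9ⁿ ≥ 39996.
9⁴ = 6561 falls short of 39996 but 9⁵ = 59049 reaches it, so n = 5.

5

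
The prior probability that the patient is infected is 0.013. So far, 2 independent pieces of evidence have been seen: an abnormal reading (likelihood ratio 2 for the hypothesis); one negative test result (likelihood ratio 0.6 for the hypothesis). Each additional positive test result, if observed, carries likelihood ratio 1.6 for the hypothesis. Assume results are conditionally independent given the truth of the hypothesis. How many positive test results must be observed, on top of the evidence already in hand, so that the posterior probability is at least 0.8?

12

Prior odds = 0.013/0.987 = 13/987.
Combined Bayes factor of the evidence already in hand = 2 × 0.6 = 1.2.
Odds after that evidence = (13/987) × 1.2 = 26/1645.
Target odds = 0.8/0.2 = 4.
Need 1.6ⁿ ≥ 4 ÷ (26/1645) = 3290/13.
1.6¹¹ ≈175.922 falls short of 3290/13 but 1.6¹² ≈281.475 reaches it, so n = 12.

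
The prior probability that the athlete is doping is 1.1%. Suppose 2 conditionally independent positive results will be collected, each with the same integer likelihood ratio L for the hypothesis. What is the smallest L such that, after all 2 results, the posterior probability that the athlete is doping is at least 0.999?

Prior odds = 0.011/0.989 = 11/989.
Target odds = 0.999/0.001 = 999.
Need L² ≥ 999 ÷ (11/989) = 988011/11.
299² = 89401 < 988011/11 ≤ 90000 = 300², so L = 300.

300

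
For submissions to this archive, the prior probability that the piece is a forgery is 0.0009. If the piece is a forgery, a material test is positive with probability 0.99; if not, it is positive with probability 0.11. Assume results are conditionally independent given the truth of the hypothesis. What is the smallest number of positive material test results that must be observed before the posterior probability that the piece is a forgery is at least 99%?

6

Prior odds = 0.0009/0.9991 = 9/9991.
Likelihood ratio of a positive = 0.99/0.11 = 9.
Target posterior odds = 0.99/0.01 = 99.
Require 9ⁿ ≥ 99 ÷ (9/9991) = 109901.
9⁵ = 59049 falls short of 109901 but 9⁶ = 531441 reaches it, so n = 6.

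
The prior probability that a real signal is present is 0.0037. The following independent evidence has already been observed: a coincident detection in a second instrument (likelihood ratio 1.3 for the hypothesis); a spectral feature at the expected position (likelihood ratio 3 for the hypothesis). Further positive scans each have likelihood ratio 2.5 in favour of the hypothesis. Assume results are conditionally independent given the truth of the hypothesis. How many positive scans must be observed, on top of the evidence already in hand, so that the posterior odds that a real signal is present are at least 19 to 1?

8

Prior odds = 0.0037/0.9963 = 37/9963.
Combined Bayes factor of the evidence already in hand = 1.3 × 3 = 3.9.
Odds after that evidence = (37/9963) × 3.9 = 481/33210.
Target odds = 19.
Need 2.5ⁿ ≥ 19 ÷ (481/33210) = 630990/481.
2.5⁷ = 610.3515625 falls short of 630990/481 but 2.5⁸ = 390625/256 reaches it, so n = 8.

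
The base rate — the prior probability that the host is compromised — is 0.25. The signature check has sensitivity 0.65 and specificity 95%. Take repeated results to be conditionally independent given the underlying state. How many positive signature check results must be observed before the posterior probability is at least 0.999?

4

Prior odds: 0.25 ÷ 0.75 = 1/3.
False-positive rate = 1 − 0.95 = 0.05; likelihood ratio of a positive = 0.65/0.05 = 13.
Target odds: 0.999 ÷ 0.001 = 999.
Require 13ⁿ ≥ 999 ÷ (1/3) = 2997.
13³ = 2197 falls short of 2997 but 13⁴ = 28561 reaches it, so n = 4.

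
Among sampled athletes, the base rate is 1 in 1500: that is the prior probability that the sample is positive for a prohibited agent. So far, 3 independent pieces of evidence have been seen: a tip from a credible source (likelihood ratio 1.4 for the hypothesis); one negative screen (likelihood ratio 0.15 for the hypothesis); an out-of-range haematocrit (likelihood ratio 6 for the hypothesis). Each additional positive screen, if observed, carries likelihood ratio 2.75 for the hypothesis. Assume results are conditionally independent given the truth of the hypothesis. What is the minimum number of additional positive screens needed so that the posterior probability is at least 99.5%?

13

Prior odds = (1/1500)/(1499/1500) = 1/1499.
Combined Bayes factor of the evidence already in hand = 1.4 × 0.15 × 6 = 1.26.
Odds after that evidence = (1/1499) × 1.26 = 63/74950.
Target odds = 0.995/0.005 = 199.
Need 2.75ⁿ ≥ 199 ÷ (63/74950) = 14915050/63.
2.75¹² ≈187065 falls short of 14915050/63 but 2.75¹³ ≈514428 reaches it, so n = 13.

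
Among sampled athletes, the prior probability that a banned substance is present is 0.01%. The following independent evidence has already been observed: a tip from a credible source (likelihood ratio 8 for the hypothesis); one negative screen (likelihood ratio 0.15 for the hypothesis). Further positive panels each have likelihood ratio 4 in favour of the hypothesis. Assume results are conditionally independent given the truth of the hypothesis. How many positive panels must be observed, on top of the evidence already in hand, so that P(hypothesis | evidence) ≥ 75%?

Prior odds = 0.0001/0.9999 = 1/9999.
Combined Bayes factor of the evidence already in hand = 8 × 0.15 = 1.2.
Odds after that evidence = (1/9999) × 1.2 = 2/16665.
Target odds = 0.75/0.25 = 3.
Need 4ⁿ ≥ 3 ÷ (2/16665) = 24997.5.
4⁷ = 16384 falls short of 24997.5 but 4⁸ = 65536 reaches it, so n = 8.

8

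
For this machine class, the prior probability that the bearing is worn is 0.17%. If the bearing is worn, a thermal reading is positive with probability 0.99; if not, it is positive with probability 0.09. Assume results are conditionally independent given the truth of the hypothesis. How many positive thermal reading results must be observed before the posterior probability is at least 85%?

Prior odds = 0.0017/0.9983 = 17/9983.
Likelihood ratio of a positive = 0.99/0.09 = 11.
Target posterior odds = 0.85/0.15 = 17/3.
Need (17/9983) × 11ⁿ ≥ 17/3, i.e. 11ⁿ ≥ 9983/3.
11³ = 1331 falls short of 9983/3 but 11⁴ = 14641 reaches it, so n = 4.

4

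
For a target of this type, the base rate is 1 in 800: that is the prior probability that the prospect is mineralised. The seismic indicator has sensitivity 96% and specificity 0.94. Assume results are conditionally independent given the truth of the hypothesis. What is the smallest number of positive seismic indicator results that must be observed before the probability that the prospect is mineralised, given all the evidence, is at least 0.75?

3

Prior odds: 0.00125 ÷ 0.99875 = 1/799.
False-positive rate = 1 − 0.94 = 0.06; likelihood ratio of a positive = 0.96/0.06 = 16.
Target odds: 0.75 ÷ 0.25 = 3.
Require 16ⁿ ≥ 3 ÷ (1/799) = 2397.
16² = 256 falls short of 2397 but 16³ = 4096 reaches it, so n = 3.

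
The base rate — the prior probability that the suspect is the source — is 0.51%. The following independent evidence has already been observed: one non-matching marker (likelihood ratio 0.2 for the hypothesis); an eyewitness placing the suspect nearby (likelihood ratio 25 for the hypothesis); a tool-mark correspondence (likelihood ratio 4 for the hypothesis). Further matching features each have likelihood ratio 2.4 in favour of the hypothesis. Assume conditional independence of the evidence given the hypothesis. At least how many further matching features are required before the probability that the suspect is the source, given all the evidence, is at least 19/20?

Prior odds = 0.0051/0.9949 = 51/9949.
Combined Bayes factor of the evidence already in hand = 0.2 × 25 × 4 = 20.
Odds after that evidence = (51/9949) × 20 = 1020/9949.
Target odds = 0.95/0.05 = 19.
Need 2.4ⁿ ≥ 19 ÷ (1020/9949) = 189031/1020.
2.4⁵ = 79.62624 falls short of 189031/1020 but 2.4⁶ = 2985984/15625 reaches it, so n = 6.

6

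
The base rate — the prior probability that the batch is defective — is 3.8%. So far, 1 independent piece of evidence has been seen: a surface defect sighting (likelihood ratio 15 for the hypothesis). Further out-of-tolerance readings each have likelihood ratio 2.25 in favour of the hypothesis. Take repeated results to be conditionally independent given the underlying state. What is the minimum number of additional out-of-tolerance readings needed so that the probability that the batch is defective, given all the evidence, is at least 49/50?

6

Prior odds = 0.038/0.962 = 19/481.
Bayes factor of the evidence already in hand = 15.
Odds after that evidence = (19/481) × 15 = 285/481.
Target odds = 0.98/0.02 = 49.
Need 2.25ⁿ ≥ 49 ÷ (285/481) = 23569/285.
2.25⁵ = 59049/1024 falls short of 23569/285 but 2.25⁶ = 531441/4096 reaches it, so n = 6.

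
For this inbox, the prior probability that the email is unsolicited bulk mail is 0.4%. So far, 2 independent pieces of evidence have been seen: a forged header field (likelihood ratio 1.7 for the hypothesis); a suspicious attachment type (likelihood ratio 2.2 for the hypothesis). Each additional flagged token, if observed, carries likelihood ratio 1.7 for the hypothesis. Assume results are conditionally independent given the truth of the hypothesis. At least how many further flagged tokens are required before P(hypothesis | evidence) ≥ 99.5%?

18

Prior odds = 0.004/0.996 = 1/249.
Combined Bayes factor of the evidence already in hand = 1.7 × 2.2 = 3.74.
Odds after that evidence = (1/249) × 3.74 = 187/12450.
Target odds = 0.995/0.005 = 199.
Need 1.7ⁿ ≥ 199 ÷ (187/12450) = 2477550/187.
1.7¹⁷ ≈8272.4 falls short of 2477550/187 but 1.7¹⁸ ≈14063.1 reaches it, so n = 18.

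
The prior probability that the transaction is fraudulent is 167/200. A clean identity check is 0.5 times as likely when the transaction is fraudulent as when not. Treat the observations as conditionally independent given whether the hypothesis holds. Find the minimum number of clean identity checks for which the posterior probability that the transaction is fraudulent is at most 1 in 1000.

Prior odds = 0.835/0.165 = 167/33.
Likelihood ratio per clean identity check = 0.5.
Target posterior odds = 0.001/0.999 = 1/999.
Require 0.5ⁿ ≤ 1/999 ÷ (167/33) = 11/55611.
0.5¹² = 1/4096 is still above 11/55611 but 0.5¹³ = 1/8192 is at or below it, so n = 13.

13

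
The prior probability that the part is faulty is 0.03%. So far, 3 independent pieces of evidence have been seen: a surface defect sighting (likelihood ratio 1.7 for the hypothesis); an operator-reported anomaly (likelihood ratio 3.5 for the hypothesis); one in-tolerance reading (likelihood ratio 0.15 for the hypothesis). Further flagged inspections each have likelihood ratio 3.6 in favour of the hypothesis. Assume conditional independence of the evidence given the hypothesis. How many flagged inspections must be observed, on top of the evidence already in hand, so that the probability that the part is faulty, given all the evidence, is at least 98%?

Prior odds = 0.0003/0.9997 = 3/9997.
Combined Bayes factor of the evidence already in hand = 1.7 × 3.5 × 0.15 = 0.8925.
Odds after that evidence = (3/9997) × 0.8925 = 1071/3998800.
Target odds = 0.98/0.02 = 49.
Need 3.6ⁿ ≥ 49 ÷ (1071/3998800) = 27991600/153.
3.6⁹ ≈101560 falls short of 27991600/153 but 3.6¹⁰ ≈365616 reaches it, so n = 10.

10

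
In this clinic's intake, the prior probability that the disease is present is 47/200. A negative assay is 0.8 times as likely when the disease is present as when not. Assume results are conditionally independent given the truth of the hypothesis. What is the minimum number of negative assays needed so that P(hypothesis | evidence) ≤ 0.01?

Prior odds: 0.235 ÷ 0.765 = 47/153.
Likelihood ratio per negative assay = 0.8.
Target posterior odds = 0.01/0.99 = 1/99.
Require 0.8ⁿ ≤ 1/99 ÷ (47/153) = 17/517.
0.8¹⁵ ≈0.0351844 is still above 17/517 but 0.8¹⁶ ≈0.0281475 is at or below it, so n = 16.

16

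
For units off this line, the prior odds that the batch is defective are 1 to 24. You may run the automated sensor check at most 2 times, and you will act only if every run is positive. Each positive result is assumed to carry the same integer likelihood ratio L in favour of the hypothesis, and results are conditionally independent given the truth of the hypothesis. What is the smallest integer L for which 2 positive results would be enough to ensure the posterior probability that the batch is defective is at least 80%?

10

Prior odds = 1/24.
Target odds = 0.8/0.2 = 4.
Need L² ≥ 4 ÷ (1/24) = 96.
9² = 81 < 96 ≤ 100 = 10², so L = 10.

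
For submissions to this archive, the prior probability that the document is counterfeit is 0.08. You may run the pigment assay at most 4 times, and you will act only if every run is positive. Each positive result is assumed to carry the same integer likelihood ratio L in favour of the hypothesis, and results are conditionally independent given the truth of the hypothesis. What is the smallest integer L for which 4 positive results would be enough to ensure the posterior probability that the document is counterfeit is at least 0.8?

Prior odds = 0.08/0.92 = 2/23.
Target odds = 0.8/0.2 = 4.
Need L⁴ ≥ 4 ÷ (2/23) = 46.
2⁴ = 16 < 46 ≤ 81 = 3⁴, so L = 3.

3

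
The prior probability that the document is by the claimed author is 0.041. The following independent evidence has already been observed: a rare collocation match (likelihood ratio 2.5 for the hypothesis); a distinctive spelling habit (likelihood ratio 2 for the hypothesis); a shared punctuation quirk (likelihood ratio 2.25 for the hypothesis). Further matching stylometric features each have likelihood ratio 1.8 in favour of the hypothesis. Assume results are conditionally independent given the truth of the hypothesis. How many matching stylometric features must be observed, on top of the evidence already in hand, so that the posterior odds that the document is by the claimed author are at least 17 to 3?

5

Prior odds = 0.041/0.959 = 41/959.
Combined Bayes factor of the evidence already in hand = 2.5 × 2 × 2.25 = 11.25.
Odds after that evidence = (41/959) × 11.25 = 1845/3836.
Target odds = 17/3.
Need 1.8ⁿ ≥ 17/3 ÷ (1845/3836) = 65212/5535.
1.8⁴ = 10.4976 falls short of 65212/5535 but 1.8⁵ = 18.89568 reaches it, so n = 5.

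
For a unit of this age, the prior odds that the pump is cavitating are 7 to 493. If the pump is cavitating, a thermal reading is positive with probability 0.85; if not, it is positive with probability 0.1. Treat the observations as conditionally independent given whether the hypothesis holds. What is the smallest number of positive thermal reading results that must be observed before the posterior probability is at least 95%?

4

Prior odds = 7/493.
Likelihood ratio of a positive = 0.85/0.1 = 8.5.
Target posterior odds = 0.95/0.05 = 19.
Require 8.5ⁿ ≥ 19 ÷ (7/493) = 9367/7.
8.5³ = 614.125 falls short of 9367/7 but 8.5⁴ = 5220.0625 reaches it, so n = 4.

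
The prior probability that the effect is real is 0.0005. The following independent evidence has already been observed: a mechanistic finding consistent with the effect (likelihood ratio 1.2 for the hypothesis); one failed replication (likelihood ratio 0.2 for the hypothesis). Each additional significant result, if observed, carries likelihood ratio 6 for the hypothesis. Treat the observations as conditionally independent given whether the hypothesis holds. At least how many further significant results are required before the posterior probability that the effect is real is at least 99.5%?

8

Prior odds = 0.0005/0.9995 = 1/1999.
Combined Bayes factor of the evidence already in hand = 1.2 × 0.2 = 0.24.
Odds after that evidence = (1/1999) × 0.24 = 6/49975.
Target odds = 0.995/0.005 = 199.
Need 6ⁿ ≥ 199 ÷ (6/49975) = 9945025/6.
6⁷ = 279936 falls short of 9945025/6 but 6⁸ = 1679616 reaches it, so n = 8.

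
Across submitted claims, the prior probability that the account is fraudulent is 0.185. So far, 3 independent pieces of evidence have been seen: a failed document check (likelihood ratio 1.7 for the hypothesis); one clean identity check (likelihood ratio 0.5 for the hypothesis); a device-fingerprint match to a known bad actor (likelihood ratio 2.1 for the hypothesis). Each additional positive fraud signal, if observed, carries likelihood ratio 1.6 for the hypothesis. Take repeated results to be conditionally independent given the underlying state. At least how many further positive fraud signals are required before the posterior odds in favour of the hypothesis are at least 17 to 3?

6

Prior odds = 0.185/0.815 = 37/163.
Combined Bayes factor of the evidence already in hand = 1.7 × 0.5 × 2.1 = 1.785.
Odds after that evidence = (37/163) × 1.785 = 13209/32600.
Target odds = 17/3.
Need 1.6ⁿ ≥ 17/3 ÷ (13209/32600) = 32600/2331.
1.6⁵ = 10.48576 falls short of 32600/2331 but 1.6⁶ = 262144/15625 reaches it, so n = 6.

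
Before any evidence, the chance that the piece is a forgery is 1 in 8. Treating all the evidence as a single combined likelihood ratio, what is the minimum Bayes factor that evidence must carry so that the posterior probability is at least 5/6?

35

Prior odds = 0.125/0.875 = 1/7.
Target odds = (5/6)/(1/6) = 5.
Required Bayes factor = 5 ÷ (1/7) = 35.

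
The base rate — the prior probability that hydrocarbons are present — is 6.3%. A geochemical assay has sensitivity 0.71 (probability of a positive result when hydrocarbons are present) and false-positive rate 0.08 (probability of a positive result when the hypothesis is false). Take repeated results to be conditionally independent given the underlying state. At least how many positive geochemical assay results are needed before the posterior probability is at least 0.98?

Prior odds = 0.063/0.937 = 63/937.
Likelihood ratio of a positive result = 0.71/0.08 = 8.875.
Target posterior odds = 0.98/0.02 = 49.
Need (63/937) × 8.875ⁿ ≥ 49, i.e. 8.875ⁿ ≥ 6559/9.
8.875³ = 357911/512 falls short of 6559/9 but 8.875⁴ = 25411681/4096 reaches it, so n = 4.

4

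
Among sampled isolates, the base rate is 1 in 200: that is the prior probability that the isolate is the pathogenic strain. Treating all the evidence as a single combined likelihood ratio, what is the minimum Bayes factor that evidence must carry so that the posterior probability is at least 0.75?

597

Prior odds = 0.005/0.995 = 1/199.
Target odds = 0.75/0.25 = 3.
Required Bayes factor = 3 ÷ (1/199) = 597.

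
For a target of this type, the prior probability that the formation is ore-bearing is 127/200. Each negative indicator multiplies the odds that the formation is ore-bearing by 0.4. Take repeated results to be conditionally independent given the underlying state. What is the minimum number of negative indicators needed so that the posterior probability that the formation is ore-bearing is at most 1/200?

Prior odds = 0.635/0.365 = 127/73.
Likelihood ratio per negative indicator = 0.4.
Target odds: 0.005 ÷ 0.995 = 1/199.
Need (127/73) × 0.4ⁿ ≤ 1/199, i.e. 0.4ⁿ ≤ 73/25273.
0.4⁶ = 64/15625 is still above 73/25273 but 0.4⁷ = 128/78125 is at or below it, so n = 7.

7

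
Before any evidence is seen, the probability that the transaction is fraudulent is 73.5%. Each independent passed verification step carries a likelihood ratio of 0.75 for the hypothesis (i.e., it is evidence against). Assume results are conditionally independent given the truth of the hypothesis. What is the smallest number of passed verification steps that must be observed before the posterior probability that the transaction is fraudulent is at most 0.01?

20

Prior odds: 0.735 ÷ 0.265 = 147/53.
Likelihood ratio per passed verification step = 0.75.
Target posterior odds = 0.01/0.99 = 1/99.
Need (147/53) × 0.75ⁿ ≤ 1/99, i.e. 0.75ⁿ ≤ 53/14553.
0.75¹⁹ ≈0.00422828 is still above 53/14553 but 0.75²⁰ ≈0.00317121 is at or below it, so n = 20.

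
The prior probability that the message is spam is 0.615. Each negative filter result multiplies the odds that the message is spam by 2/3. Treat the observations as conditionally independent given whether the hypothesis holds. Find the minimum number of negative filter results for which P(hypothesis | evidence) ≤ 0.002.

Prior odds = 0.615/0.385 = 123/77.
Likelihood ratio per negative filter result = 2/3.
Target odds: 0.002 ÷ 0.998 = 1/499.
Need (123/77) × (2/3)ⁿ ≤ 1/499, i.e. (2/3)ⁿ ≤ 77/61377.
(2/3)¹⁶ = 65536/43046721 is still above 77/61377 but (2/3)¹⁷ = 131072/129140163 is at or below it, so n = 17.

17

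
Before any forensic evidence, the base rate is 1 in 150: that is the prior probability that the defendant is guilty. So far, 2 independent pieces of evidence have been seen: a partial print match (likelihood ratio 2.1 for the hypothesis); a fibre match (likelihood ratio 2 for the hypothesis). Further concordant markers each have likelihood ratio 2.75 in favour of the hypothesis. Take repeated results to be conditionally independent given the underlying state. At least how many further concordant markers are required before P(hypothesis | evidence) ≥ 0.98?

8

Prior odds = (1/150)/(149/150) = 1/149.
Combined Bayes factor of the evidence already in hand = 2.1 × 2 = 4.2.
Odds after that evidence = (1/149) × 4.2 = 21/745.
Target odds = 0.98/0.02 = 49.
Need 2.75ⁿ ≥ 49 ÷ (21/745) = 5215/3.
2.75⁷ = 19487171/16384 falls short of 5215/3 but 2.75⁸ = 214358881/65536 reaches it, so n = 8.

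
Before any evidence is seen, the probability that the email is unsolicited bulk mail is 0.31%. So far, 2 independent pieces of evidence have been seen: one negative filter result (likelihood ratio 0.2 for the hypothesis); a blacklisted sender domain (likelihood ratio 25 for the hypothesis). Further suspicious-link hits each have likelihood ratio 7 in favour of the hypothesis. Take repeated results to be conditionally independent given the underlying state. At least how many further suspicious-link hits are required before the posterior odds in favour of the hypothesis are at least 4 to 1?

Prior odds = 0.0031/0.9969 = 31/9969.
Combined Bayes factor of the evidence already in hand = 0.2 × 25 = 5.
Odds after that evidence = (31/9969) × 5 = 155/9969.
Target odds = 4.
Need 7ⁿ ≥ 4 ÷ (155/9969) = 39876/155.
7² = 49 falls short of 39876/155 but 7³ = 343 reaches it, so n = 3.

3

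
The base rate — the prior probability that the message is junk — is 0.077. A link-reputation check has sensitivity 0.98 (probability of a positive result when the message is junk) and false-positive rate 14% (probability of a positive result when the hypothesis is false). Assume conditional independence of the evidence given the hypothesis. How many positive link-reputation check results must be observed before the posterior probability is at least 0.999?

Prior odds: 0.077 ÷ 0.923 = 77/923.
Likelihood ratio of a positive result = 0.98/0.14 = 7.
Target odds: 0.999 ÷ 0.001 = 999.
Need (77/923) × 7ⁿ ≥ 999, i.e. 7ⁿ ≥ 922077/77.
7⁴ = 2401 falls short of 922077/77 but 7⁵ = 16807 reaches it, so n = 5.

5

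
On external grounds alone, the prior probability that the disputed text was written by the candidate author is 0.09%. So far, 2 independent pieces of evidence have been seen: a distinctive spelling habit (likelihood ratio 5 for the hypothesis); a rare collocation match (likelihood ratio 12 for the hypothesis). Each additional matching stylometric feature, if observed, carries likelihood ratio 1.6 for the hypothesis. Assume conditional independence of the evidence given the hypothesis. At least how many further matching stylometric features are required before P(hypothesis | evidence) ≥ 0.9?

11

Prior odds = 0.0009/0.9991 = 9/9991.
Combined Bayes factor of the evidence already in hand = 5 × 12 = 60.
Odds after that evidence = (9/9991) × 60 = 540/9991.
Target odds = 0.9/0.1 = 9.
Need 1.6ⁿ ≥ 9 ÷ (540/9991) = 9991/60.
1.6¹⁰ ≈109.951 falls short of 9991/60 but 1.6¹¹ ≈175.922 reaches it, so n = 11.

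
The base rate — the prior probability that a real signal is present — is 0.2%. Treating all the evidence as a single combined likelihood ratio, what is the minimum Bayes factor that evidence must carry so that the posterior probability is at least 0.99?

49401

Prior odds = 0.002/0.998 = 1/499.
Target odds = 0.99/0.01 = 99.
Required Bayes factor = 99 ÷ (1/499) = 49401.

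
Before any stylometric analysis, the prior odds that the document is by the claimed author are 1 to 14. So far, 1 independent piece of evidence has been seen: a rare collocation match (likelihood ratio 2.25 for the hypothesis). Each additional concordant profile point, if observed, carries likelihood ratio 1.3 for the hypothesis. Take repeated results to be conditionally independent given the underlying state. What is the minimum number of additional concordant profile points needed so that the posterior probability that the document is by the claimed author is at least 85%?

Prior odds = 1/14.
Bayes factor of the evidence already in hand = 2.25.
Odds after that evidence = (1/14) × 2.25 = 9/56.
Target odds = 0.85/0.15 = 17/3.
Need 1.3ⁿ ≥ 17/3 ÷ (9/56) = 952/27.
1.3¹³ ≈30.2875 falls short of 952/27 but 1.3¹⁴ ≈39.3738 reaches it, so n = 14.

14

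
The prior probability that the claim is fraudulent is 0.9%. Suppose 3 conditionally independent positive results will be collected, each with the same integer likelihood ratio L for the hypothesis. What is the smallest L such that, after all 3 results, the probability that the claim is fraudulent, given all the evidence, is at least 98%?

18

Prior odds = 0.009/0.991 = 9/991.
Target odds = 0.98/0.02 = 49.
Need L³ ≥ 49 ÷ (9/991) = 48559/9.
17³ = 4913 < 48559/9 ≤ 5832 = 18³, so L = 18.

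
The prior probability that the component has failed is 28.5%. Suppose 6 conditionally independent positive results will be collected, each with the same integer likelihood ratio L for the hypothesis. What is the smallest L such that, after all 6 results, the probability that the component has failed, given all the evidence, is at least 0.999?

4

Prior odds = 0.285/0.715 = 57/143.
Target odds = 0.999/0.001 = 999.
Need L⁶ ≥ 999 ÷ (57/143) = 47619/19.
3⁶ = 729 < 47619/19 ≤ 4096 = 4⁶, so L = 4.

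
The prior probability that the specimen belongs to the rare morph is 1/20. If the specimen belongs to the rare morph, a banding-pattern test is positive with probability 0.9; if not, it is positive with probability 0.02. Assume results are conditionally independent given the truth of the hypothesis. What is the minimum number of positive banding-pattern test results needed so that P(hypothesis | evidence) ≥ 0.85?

2

Prior odds: 0.05 ÷ 0.95 = 1/19.
Likelihood ratio of a positive = 0.9/0.02 = 45.
Target odds: 0.85 ÷ 0.15 = 17/3.
Need (1/19) × 45ⁿ ≥ 17/3, i.e. 45ⁿ ≥ 323/3.
45¹ = 45 falls short of 323/3 but 45² = 2025 reaches it, so n = 2.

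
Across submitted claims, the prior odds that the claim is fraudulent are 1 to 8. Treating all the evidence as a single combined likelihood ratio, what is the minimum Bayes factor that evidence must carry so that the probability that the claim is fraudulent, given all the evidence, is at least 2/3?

Prior odds = 0.125.
Target odds = (2/3)/(1/3) = 2.
Required Bayes factor = 2 ÷ 0.125 = 16.

16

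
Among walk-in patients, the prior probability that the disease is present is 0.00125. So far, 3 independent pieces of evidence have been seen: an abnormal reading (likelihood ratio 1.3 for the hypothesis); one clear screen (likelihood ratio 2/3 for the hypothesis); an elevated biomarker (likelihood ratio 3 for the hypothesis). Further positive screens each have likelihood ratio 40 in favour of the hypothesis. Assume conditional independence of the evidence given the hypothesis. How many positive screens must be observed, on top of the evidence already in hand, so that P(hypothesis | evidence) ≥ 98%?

Prior odds = 0.00125/0.99875 = 1/799.
Combined Bayes factor of the evidence already in hand = 1.3 × (2/3) × 3 = 2.6.
Odds after that evidence = (1/799) × 2.6 = 13/3995.
Target odds = 0.98/0.02 = 49.
Need 40ⁿ ≥ 49 ÷ (13/3995) = 195755/13.
40² = 1600 falls short of 195755/13 but 40³ = 64000 reaches it, so n = 3.

3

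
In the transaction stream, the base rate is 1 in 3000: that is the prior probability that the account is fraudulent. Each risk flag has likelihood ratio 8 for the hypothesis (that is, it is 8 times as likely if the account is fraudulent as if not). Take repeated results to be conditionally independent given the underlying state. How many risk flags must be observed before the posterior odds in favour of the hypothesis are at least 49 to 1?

6

Prior odds: (1/3000) ÷ (2999/3000) = 1/2999.
Likelihood ratio per risk flag = 8.
Target odds = 49.
Need (1/2999) × 8ⁿ ≥ 49, i.e. 8ⁿ ≥ 146951.
8⁵ = 32768 falls short of 146951 but 8⁶ = 262144 reaches it, so n = 6.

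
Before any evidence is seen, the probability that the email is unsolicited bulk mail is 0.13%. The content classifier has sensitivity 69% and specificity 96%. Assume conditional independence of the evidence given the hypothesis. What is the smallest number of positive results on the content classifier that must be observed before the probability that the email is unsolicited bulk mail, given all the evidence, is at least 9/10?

4

Prior odds: 0.0013 ÷ 0.9987 = 13/9987.
False-positive rate = 1 − 0.96 = 0.04; likelihood ratio of a positive = 0.69/0.04 = 17.25.
Target odds: 0.9 ÷ 0.1 = 9.
Need (13/9987) × 17.25ⁿ ≥ 9, i.e. 17.25ⁿ ≥ 89883/13.
17.25³ = 5132.953125 falls short of 89883/13 but 17.25⁴ = 22667121/256 reaches it, so n = 4.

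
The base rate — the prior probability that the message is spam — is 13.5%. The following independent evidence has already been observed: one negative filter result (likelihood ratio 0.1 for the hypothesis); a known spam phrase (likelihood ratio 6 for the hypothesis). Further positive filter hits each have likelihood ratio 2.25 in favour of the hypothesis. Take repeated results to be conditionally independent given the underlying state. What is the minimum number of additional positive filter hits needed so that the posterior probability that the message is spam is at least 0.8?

5

Prior odds = 0.135/0.865 = 27/173.
Combined Bayes factor of the evidence already in hand = 0.1 × 6 = 0.6.
Odds after that evidence = (27/173) × 0.6 = 81/865.
Target odds = 0.8/0.2 = 4.
Need 2.25ⁿ ≥ 4 ÷ (81/865) = 3460/81.
2.25⁴ = 25.62890625 falls short of 3460/81 but 2.25⁵ = 59049/1024 reaches it, so n = 5.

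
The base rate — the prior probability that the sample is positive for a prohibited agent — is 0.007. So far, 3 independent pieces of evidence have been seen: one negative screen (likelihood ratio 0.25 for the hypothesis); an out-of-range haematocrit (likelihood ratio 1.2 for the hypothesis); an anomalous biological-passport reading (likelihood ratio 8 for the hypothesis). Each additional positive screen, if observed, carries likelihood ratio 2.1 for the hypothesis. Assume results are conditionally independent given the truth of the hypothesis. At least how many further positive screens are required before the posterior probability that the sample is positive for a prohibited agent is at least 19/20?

Prior odds = 0.007/0.993 = 7/993.
Combined Bayes factor of the evidence already in hand = 0.25 × 1.2 × 8 = 2.4.
Odds after that evidence = (7/993) × 2.4 = 28/1655.
Target odds = 0.95/0.05 = 19.
Need 2.1ⁿ ≥ 19 ÷ (28/1655) = 31445/28.
2.1⁹ ≈794.28 falls short of 31445/28 but 2.1¹⁰ ≈1667.99 reaches it, so n = 10.

10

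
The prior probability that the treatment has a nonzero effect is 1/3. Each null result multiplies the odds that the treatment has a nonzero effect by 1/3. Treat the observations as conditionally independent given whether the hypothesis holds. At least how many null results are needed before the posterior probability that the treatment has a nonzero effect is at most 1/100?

Prior odds: (1/3) ÷ (2/3) = 0.5.
Likelihood ratio per null result = 1/3.
Target posterior odds = 0.01/0.99 = 1/99.
Require (1/3)ⁿ ≤ 1/99 ÷ 0.5 = 2/99.
(1/3)³ = 1/27 is still above 2/99 but (1/3)⁴ = 1/81 is at or below it, so n = 4.

4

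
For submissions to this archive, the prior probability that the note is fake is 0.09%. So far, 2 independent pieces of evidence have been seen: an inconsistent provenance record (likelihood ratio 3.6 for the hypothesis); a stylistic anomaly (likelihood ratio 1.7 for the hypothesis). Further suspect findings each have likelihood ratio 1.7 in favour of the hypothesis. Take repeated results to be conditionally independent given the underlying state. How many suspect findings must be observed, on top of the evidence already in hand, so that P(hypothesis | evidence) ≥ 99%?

19

Prior odds = 0.0009/0.9991 = 9/9991.
Combined Bayes factor of the evidence already in hand = 3.6 × 1.7 = 6.12.
Odds after that evidence = (9/9991) × 6.12 = 1377/249775.
Target odds = 0.99/0.01 = 99.
Need 1.7ⁿ ≥ 99 ÷ (1377/249775) = 2747525/153.
1.7¹⁸ ≈14063.1 falls short of 2747525/153 but 1.7¹⁹ ≈23907.2 reaches it, so n = 19.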